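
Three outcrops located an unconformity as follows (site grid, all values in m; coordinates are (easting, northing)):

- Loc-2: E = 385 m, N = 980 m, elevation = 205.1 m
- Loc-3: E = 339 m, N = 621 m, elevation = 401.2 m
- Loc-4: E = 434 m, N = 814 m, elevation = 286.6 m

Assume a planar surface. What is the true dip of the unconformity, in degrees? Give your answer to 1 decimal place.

28.6°

Let the plane be z = a·E + b·N + c.
Loc-3−Loc-2: −46a − 359b = 196.1;  Loc-4−Loc-2: 49a − 166b = 81.5.
Solving gives a = −0.13058, b = −0.52951.
Gradient magnitude |∇z| = √(a² + b²) = √(0.01705 + 0.28038) = 0.54537.
True dip = arctan(0.54537) = 28.6°, dipping toward NNE (azimuth ≈ 014°).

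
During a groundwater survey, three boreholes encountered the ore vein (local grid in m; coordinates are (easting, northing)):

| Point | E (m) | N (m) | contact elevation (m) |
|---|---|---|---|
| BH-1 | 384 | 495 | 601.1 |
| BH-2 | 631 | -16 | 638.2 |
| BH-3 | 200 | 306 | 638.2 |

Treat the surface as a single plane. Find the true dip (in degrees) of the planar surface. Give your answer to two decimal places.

Let the plane be z = a·E + b·N + c.
BH-2−BH-1: 247a − 511b = 37.1;  BH-3−BH-1: −184a − 189b = 37.1.
Solving gives a = −0.08490, b = −0.11364.
Gradient magnitude |∇z| = √(a² + b²) = √(0.00721 + 0.01291) = 0.14185.
True dip = arctan(0.14185) = 8.07°, dipping toward NE (azimuth ≈ 037°).

8.07°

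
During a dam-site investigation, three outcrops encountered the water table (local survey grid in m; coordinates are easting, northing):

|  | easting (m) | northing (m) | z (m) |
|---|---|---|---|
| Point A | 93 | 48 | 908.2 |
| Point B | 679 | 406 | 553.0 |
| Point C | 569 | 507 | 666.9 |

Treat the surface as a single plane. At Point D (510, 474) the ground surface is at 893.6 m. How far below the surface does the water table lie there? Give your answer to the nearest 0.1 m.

Two edge vectors: Point A→Point B = (586, 358, -355.2), Point A→Point C = (476, 459, -241.3).
Normal n = (Point A→Point B) × (Point A→Point C) = (76651.4, -27673.4, 98566).
So ∂z/∂easting = −n_x/n_z = −0.77767 and ∂z/∂northing = −n_y/n_z = 0.28076.
Intercept c from Point A: 908.2 + 72.32 − 13.48 = 967.05.
At (510, 474): z_contact = −396.61 + 133.08 + 967.05 = 703.52 m.
Depth below ground = 893.6 − 703.52 = 190.1 m.

190.1 m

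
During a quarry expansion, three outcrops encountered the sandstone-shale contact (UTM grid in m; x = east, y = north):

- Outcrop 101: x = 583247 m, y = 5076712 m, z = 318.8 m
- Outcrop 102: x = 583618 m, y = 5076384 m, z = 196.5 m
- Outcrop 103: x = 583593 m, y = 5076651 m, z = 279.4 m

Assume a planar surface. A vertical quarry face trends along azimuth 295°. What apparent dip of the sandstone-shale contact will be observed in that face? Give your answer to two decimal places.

10.39°

Let the plane be z = a·x + b·y + c.
Outcrop 102−Outcrop 101: 371a − 328b = −122.3;  Outcrop 103−Outcrop 101: 346a − 61b = −39.4.
Solving gives a = −0.06013, b = 0.30486.
Unit vector along 295° is (sin 295°, cos 295°) = (-0.9063, 0.4226).
Slope in that direction = a·(-0.9063) + b·(0.4226) = 0.18333.
Apparent dip = arctan|0.18333| = 10.39° (true dip is 17.3°, so apparent ≤ true as expected).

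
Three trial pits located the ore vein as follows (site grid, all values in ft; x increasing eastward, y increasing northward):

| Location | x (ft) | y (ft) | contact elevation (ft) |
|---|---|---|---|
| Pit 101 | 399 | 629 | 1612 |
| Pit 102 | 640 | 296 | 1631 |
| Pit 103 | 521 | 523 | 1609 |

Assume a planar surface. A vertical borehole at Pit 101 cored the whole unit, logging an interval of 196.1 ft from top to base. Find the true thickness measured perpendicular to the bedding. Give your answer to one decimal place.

188.6 ft

Let the plane be z = a·x + b·y + c.
Pit 102−Pit 101: 241a − 333b = 19;  Pit 103−Pit 101: 122a − 106b = −3.
Solving gives a = −0.19980, b = −0.20166.
|∇z| = √(a²+b²) = 0.28388, so dip δ = arctan(0.28388) = 15.85°.
True thickness = vertical thickness × cos δ = 196.1 × cos 15.85° = 188.6 ft.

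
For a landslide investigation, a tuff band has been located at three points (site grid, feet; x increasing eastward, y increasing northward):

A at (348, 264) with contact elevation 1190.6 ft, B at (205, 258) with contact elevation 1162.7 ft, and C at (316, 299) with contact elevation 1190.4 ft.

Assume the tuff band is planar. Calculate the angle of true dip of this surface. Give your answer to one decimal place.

Two edge vectors: A→B = (-143, -6, -27.9), A→C = (-32, 35, -0.2).
Normal n = (A→B) × (A→C) = (977.7, 864.2, -5197).
So ∂z/∂x = −n_x/n_z = 0.18813 and ∂z/∂y = −n_y/n_z = 0.16629.
Gradient magnitude |∇z| = √(a² + b²) = √(0.03539 + 0.02765) = 0.25109.
True dip = arctan(0.25109) = 14.1°, dipping toward SW (azimuth ≈ 229°).

14.1°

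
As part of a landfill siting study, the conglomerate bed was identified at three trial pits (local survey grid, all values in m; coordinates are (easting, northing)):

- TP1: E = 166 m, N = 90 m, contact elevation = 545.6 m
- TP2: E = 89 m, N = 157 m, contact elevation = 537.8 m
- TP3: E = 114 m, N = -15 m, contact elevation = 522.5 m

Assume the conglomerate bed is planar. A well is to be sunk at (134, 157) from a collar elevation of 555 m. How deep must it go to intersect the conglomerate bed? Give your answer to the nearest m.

8 m

Let the plane be z = a·E + b·N + c.
TP2−TP1: −77a + 67b = −7.8;  TP3−TP1: −52a − 105b = −23.1.
Solving gives a = 0.20457, b = 0.11869.
Then c = 545.6 − a·166 − b·90 = 500.96.
At (134, 157): z_contact = 27.4 + 18.6 + 500.96 = 547.0 m.
Depth below ground = 555 − 547.0 = 8 m.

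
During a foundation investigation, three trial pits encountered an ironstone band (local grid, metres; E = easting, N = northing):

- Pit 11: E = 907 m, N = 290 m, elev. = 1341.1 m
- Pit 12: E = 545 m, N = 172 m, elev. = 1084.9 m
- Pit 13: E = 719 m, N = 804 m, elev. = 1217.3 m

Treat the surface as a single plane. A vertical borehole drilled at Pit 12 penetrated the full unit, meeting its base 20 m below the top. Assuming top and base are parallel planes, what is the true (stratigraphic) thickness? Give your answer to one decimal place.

16.4 m

Two edge vectors: Pit 11→Pit 12 = (-362, -118, -256.2), Pit 11→Pit 13 = (-188, 514, -123.8).
Normal n = (Pit 11→Pit 12) × (Pit 11→Pit 13) = (146295.2, 3350, -208252).
So ∂z/∂E = −n_x/n_z = 0.70249 and ∂z/∂N = −n_y/n_z = 0.01609.
|∇z| = √(a²+b²) = 0.70268, so dip δ = arctan(0.70268) = 35.09°.
True thickness = vertical thickness × cos δ = 20 × cos 35.09° = 16.4 m.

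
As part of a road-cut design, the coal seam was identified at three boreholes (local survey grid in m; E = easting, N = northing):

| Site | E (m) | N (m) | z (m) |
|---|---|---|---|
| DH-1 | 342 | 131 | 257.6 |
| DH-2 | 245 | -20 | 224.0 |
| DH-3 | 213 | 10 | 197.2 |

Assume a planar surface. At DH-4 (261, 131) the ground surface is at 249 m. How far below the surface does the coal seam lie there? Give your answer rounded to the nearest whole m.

Two edge vectors: DH-1→DH-2 = (-97, -151, -33.6), DH-1→DH-3 = (-129, -121, -60.4).
Normal n = (DH-1→DH-2) × (DH-1→DH-3) = (5054.8, -1524.4, -7742).
So ∂z/∂E = −n_x/n_z = 0.65291 and ∂z/∂N = −n_y/n_z = −0.19690.
Intercept c from DH-1: 257.6 − 223.29 + 25.79 = 60.10.
At (261, 131): z_contact = 170.4 − 25.8 + 60.10 = 204.7 m.
Depth below ground = 249 − 204.7 = 44 m.

44 m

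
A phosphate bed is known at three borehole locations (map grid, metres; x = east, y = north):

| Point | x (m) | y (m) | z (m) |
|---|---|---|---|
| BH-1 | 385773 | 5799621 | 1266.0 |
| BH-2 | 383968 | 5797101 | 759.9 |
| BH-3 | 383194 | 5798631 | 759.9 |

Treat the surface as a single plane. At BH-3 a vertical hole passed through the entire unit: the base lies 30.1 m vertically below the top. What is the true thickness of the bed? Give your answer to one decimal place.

Let the plane be z = a·x + b·y + c.
BH-2−BH-1: −1805a − 2520b = −506.1;  BH-3−BH-1: −2579a − 990b = −506.1.
Solving gives a = 0.16433, b = 0.08313.
|∇z| = √(a²+b²) = 0.18416, so dip δ = arctan(0.18416) = 10.43°.
True thickness = vertical thickness × cos δ = 30.1 × cos 10.43° = 29.6 m.

29.6 m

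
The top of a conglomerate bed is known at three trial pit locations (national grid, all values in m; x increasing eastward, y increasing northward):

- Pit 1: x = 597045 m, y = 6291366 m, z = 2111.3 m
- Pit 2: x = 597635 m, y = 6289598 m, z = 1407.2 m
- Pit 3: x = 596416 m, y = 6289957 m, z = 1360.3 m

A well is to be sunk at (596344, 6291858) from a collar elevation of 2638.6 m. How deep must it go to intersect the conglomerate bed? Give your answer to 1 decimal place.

424.1 m

Let the plane be z = a·x + b·y + c.
Pit 2−Pit 1: 590a − 1768b = −704.1;  Pit 3−Pit 1: −629a − 1409b = −751.
Solving gives a = 0.172735520, b = 0.455890247.
Then c = 2111.3 − a·597045 − b·6291366 = −2969191.98.
At (596344, 6291858): z_contact = 103009.79 + 2868396.70 − 2969191.98 = 2214.51 m.
Depth below ground = 2638.6 − 2214.51 = 424.1 m.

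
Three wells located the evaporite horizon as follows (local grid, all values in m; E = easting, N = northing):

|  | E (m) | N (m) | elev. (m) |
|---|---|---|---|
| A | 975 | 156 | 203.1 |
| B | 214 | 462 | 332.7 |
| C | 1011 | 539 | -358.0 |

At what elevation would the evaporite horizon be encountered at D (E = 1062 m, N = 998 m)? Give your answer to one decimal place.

-1036.2 m

Two edge vectors: A→B = (-761, 306, 129.6), A→C = (36, 383, -561.1).
Normal n = (A→B) × (A→C) = (-221333.4, -422331.5, -302479).
So ∂z/∂E = −n_x/n_z = −0.731731 and ∂z/∂N = −n_y/n_z = −1.396234.
Intercept c from A: 203.1 + 713.44 + 217.81 = 1134.35.
At (1062, 998): z = −777.1 − 1393.4 + 1134.35 = -1036.2 m.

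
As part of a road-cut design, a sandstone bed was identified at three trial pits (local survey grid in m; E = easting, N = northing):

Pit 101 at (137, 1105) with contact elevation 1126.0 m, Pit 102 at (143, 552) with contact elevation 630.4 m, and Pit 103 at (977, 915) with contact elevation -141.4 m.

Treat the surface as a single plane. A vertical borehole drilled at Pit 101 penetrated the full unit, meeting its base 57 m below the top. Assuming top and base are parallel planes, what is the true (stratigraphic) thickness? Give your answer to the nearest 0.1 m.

30.5 m

Let the plane be z = a·E + b·N + c.
Pit 102−Pit 101: 6a − 553b = −495.6;  Pit 103−Pit 101: 840a − 190b = −1267.4.
Solving gives a = −1.30931, b = 0.88200.
|∇z| = √(a²+b²) = 1.57867, so dip δ = arctan(1.57867) = 57.65°.
True thickness = vertical thickness × cos δ = 57 × cos 57.65° = 30.5 m.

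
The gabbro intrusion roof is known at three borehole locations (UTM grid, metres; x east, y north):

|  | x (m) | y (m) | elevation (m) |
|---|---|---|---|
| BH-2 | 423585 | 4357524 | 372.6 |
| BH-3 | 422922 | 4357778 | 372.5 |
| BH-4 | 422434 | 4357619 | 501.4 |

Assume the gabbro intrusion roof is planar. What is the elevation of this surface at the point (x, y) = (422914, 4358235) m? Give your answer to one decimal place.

203.3 m

Two edge vectors: BH-2→BH-3 = (-663, 254, -0.1), BH-2→BH-4 = (-1151, 95, 128.8).
Normal n = (BH-2→BH-3) × (BH-2→BH-4) = (32724.7, 85509.5, 229369).
So ∂z/∂x = −n_x/n_z = −0.142672724 and ∂z/∂y = −n_y/n_z = −0.372803212.
Intercept c from BH-2: 372.6 + 60434.03 + 1624498.94 = 1685305.57.
At (422914, 4358235): z = −60338.3 − 1624764.0 + 1685305.57 = 203.3 m.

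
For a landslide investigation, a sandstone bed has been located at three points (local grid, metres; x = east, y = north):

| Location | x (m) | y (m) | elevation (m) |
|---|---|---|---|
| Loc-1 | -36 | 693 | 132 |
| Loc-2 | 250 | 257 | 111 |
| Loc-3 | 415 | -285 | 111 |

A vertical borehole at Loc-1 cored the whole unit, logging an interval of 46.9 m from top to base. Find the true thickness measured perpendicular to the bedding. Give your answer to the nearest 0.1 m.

46.4 m

Two edge vectors: Loc-1→Loc-2 = (286, -436, -21), Loc-1→Loc-3 = (451, -978, -21).
Normal n = (Loc-1→Loc-2) × (Loc-1→Loc-3) = (-11382, -3465, -83072).
So ∂z/∂x = −n_x/n_z = −0.13701 and ∂z/∂y = −n_y/n_z = −0.04171.
|∇z| = √(a²+b²) = 0.14322, so dip δ = arctan(0.14322) = 8.15°.
True thickness = vertical thickness × cos δ = 46.9 × cos 8.15° = 46.4 m.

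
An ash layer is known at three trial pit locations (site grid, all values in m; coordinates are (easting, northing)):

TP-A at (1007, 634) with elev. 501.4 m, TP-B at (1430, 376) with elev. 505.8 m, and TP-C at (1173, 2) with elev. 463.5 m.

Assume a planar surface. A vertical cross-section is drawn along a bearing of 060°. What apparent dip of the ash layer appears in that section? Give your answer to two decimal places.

Two edge vectors: TP-A→TP-B = (423, -258, 4.4), TP-A→TP-C = (166, -632, -37.9).
Normal n = (TP-A→TP-B) × (TP-A→TP-C) = (12559, 16762.1, -224508).
So ∂z/∂E = −n_x/n_z = 0.05594 and ∂z/∂N = −n_y/n_z = 0.07466.
Unit vector along 060° is (sin 60°, cos 60°) = (0.8660, 0.5000).
Slope in that direction = a·(0.8660) + b·(0.5000) = 0.08578.
Apparent dip = arctan|0.08578| = 4.90° (true dip is 5.3°, so apparent ≤ true as expected).

4.90°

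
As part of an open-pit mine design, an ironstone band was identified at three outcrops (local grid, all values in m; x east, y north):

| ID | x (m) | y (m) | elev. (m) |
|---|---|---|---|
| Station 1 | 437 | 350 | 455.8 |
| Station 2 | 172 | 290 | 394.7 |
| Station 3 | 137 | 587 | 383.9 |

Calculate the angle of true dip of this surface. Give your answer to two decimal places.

Two edge vectors: Station 1→Station 2 = (-265, -60, -61.1), Station 1→Station 3 = (-300, 237, -71.9).
Normal n = (Station 1→Station 2) × (Station 1→Station 3) = (18794.7, -723.5, -80805).
So ∂z/∂x = −n_x/n_z = 0.23259 and ∂z/∂y = −n_y/n_z = −0.00895.
Gradient magnitude |∇z| = √(a² + b²) = √(0.05410 + 0.00008) = 0.23277.
True dip = arctan(0.23277) = 13.10°, dipping toward W (azimuth ≈ 272°).

13.10°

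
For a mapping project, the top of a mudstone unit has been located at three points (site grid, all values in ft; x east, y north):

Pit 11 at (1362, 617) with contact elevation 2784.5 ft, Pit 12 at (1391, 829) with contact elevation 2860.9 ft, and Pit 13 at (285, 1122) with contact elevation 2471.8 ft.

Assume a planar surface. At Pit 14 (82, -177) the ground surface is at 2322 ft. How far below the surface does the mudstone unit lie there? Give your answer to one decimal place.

Two edge vectors: Pit 11→Pit 12 = (29, 212, 76.4), Pit 11→Pit 13 = (-1077, 505, -312.7).
Normal n = (Pit 11→Pit 12) × (Pit 11→Pit 13) = (-104874.4, -73214.5, 242969).
So ∂z/∂x = −n_x/n_z = 0.431637 and ∂z/∂y = −n_y/n_z = 0.301333.
Intercept c from Pit 11: 2784.5 − 587.89 − 185.92 = 2010.69.
At (82, -177): z_contact = 35.39 − 53.34 + 2010.69 = 1992.75 ft.
Depth below ground = 2322 − 1992.75 = 329.3 ft.

329.3 ft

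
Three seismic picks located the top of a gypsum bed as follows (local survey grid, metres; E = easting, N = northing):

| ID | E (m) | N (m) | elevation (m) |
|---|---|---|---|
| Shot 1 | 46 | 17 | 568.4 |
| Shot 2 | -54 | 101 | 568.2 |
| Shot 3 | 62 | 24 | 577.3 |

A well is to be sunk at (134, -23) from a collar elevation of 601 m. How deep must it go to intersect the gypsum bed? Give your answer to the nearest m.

18 m

Two edge vectors: Shot 1→Shot 2 = (-100, 84, -0.2), Shot 1→Shot 3 = (16, 7, 8.9).
Normal n = (Shot 1→Shot 2) × (Shot 1→Shot 3) = (749, 886.8, -2044).
So ∂z/∂E = −n_x/n_z = 0.36644 and ∂z/∂N = −n_y/n_z = 0.43386.
Intercept c from Shot 1: 568.4 − 16.86 − 7.38 = 544.17.
At (134, -23): z_contact = 49.1 − 10.0 + 544.17 = 583.3 m.
Depth below ground = 601 − 583.3 = 18 m.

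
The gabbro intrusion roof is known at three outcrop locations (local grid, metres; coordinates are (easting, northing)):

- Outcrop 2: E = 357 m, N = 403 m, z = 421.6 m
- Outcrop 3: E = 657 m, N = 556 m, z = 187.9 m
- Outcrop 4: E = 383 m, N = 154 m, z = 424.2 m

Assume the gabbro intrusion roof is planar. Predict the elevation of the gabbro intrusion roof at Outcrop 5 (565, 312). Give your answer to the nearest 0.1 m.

276.7 m

Two edge vectors: Outcrop 2→Outcrop 3 = (300, 153, -233.7), Outcrop 2→Outcrop 4 = (26, -249, 2.6).
Normal n = (Outcrop 2→Outcrop 3) × (Outcrop 2→Outcrop 4) = (-57793.5, -6856.2, -78678).
So ∂z/∂E = −n_x/n_z = −0.73456 and ∂z/∂N = −n_y/n_z = −0.08714.
Intercept c from Outcrop 2: 421.6 + 262.24 + 35.12 = 718.96.
At (565, 312): z = −415.0 − 27.2 + 718.96 = 276.7 m.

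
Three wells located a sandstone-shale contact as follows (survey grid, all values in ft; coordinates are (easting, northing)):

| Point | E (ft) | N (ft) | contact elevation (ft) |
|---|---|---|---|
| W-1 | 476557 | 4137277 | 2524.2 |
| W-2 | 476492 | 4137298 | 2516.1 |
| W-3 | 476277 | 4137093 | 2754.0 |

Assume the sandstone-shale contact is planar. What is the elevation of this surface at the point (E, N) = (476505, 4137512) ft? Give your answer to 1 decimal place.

Let the plane be z = a·E + b·N + c.
W-2−W-1: −65a + 21b = −8.1;  W-3−W-1: −280a − 184b = 229.8.
Solving gives a = −0.186961883, b = −0.964405830.
Then c = 2524.2 − a·476557 − b·4137277 = 4081636.25.
At (476505, 4137512): z = −89088.3 − 3990240.7 + 4081636.25 = 2307.3 ft.

2307.3 ft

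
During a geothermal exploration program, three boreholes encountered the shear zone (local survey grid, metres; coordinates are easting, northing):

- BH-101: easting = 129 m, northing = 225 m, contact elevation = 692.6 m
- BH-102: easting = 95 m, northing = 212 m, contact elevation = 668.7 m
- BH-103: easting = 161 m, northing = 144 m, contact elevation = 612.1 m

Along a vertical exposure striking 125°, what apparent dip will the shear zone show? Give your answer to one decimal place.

Let the plane be z = a·easting + b·northing + c.
BH-102−BH-101: −34a − 13b = −23.9;  BH-103−BH-101: 32a − 81b = −80.5.
Solving gives a = 0.28057, b = 1.10467.
Unit vector along 125° is (sin 125°, cos 125°) = (0.8192, -0.5736).
Slope in that direction = a·(0.8192) + b·(-0.5736) = −0.40378.
Apparent dip = arctan|0.40378| = 22.0° (true dip is 48.7°, so apparent ≤ true as expected).

22.0°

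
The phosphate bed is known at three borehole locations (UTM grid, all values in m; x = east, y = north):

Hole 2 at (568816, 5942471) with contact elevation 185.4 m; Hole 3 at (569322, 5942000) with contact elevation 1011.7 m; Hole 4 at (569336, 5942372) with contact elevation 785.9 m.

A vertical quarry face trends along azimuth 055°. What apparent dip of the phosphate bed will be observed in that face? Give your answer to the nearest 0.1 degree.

25.4°

Let the plane be z = a·x + b·y + c.
Hole 3−Hole 2: 506a − 471b = 826.3;  Hole 4−Hole 2: 520a − 99b = 600.5.
Solving gives a = 1.03185, b = −0.64582.
Unit vector along 055° is (sin 55°, cos 55°) = (0.8192, 0.5736).
Slope in that direction = a·(0.8192) + b·(0.5736) = 0.47482.
Apparent dip = arctan|0.47482| = 25.4° (true dip is 50.6°, so apparent ≤ true as expected).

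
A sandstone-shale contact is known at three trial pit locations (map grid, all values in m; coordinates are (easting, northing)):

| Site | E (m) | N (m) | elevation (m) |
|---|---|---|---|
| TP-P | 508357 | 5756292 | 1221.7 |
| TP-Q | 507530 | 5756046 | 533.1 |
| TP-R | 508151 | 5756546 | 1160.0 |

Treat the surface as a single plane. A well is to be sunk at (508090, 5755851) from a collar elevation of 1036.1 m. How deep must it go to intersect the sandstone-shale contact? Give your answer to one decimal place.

162.7 m

Let the plane be z = a·E + b·N + c.
TP-Q−TP-P: −827a − 246b = −688.6;  TP-R−TP-P: −206a + 254b = −61.7.
Solving gives a = 0.729028819, b = 0.348346207.
Then c = 1221.7 − a·508357 − b·5756292 = −2374567.69.
At (508090, 5755851): z_contact = 370412.25 + 2005028.87 − 2374567.69 = 873.43 m.
Depth below ground = 1036.1 − 873.43 = 162.7 m.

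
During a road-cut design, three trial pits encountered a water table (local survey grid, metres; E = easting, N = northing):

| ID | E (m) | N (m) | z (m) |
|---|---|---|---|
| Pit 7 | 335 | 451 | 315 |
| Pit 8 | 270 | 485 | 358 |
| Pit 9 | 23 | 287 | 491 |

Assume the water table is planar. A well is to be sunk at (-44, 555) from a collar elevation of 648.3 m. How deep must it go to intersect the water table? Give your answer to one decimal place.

91.3 m

Two edge vectors: Pit 7→Pit 8 = (-65, 34, 43), Pit 7→Pit 9 = (-312, -164, 176).
Normal n = (Pit 7→Pit 8) × (Pit 7→Pit 9) = (13036, -1976, 21268).
So ∂z/∂E = −n_x/n_z = −0.61294 and ∂z/∂N = −n_y/n_z = 0.09291.
Intercept c from Pit 7: 315 + 205.33 − 41.90 = 478.43.
At (-44, 555): z_contact = 26.97 + 51.56 + 478.43 = 556.97 m.
Depth below ground = 648.3 − 556.97 = 91.3 m.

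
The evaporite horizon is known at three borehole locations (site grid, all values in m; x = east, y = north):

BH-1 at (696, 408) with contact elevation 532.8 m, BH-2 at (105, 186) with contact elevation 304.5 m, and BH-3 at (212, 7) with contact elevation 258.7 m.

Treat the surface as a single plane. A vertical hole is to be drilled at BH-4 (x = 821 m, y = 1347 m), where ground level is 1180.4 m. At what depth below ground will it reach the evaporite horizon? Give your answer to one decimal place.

244.7 m

Two edge vectors: BH-1→BH-2 = (-591, -222, -228.3), BH-1→BH-3 = (-484, -401, -274.1).
Normal n = (BH-1→BH-2) × (BH-1→BH-3) = (-30698.1, -51495.9, 129543).
So ∂z/∂x = −n_x/n_z = 0.236972 and ∂z/∂y = −n_y/n_z = 0.397520.
Intercept c from BH-1: 532.8 − 164.93 − 162.19 = 205.68.
At (821, 1347): z_contact = 194.55 + 535.46 + 205.68 = 935.69 m.
Depth below ground = 1180.4 − 935.69 = 244.7 m.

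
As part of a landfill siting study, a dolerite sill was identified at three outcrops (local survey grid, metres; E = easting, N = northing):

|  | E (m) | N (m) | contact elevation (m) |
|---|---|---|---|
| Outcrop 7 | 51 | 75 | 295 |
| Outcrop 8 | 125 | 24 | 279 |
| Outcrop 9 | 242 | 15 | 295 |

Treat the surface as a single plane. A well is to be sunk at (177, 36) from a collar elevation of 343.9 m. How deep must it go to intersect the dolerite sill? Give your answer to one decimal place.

Let the plane be z = a·E + b·N + c.
Outcrop 8−Outcrop 7: 74a − 51b = −16;  Outcrop 9−Outcrop 7: 191a − 60b = 0.
Solving gives a = 0.18110, b = 0.57650.
Then c = 295 − a·51 − b·75 = 242.53.
At (177, 36): z_contact = 32.05 + 20.75 + 242.53 = 295.34 m.
Depth below ground = 343.9 − 295.34 = 48.6 m.

48.6 m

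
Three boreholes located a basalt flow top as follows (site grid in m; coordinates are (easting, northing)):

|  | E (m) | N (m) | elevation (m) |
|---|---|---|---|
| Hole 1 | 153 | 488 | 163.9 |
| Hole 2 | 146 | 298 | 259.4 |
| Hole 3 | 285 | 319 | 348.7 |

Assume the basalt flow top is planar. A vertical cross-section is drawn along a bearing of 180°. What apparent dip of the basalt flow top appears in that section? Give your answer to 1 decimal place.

Let the plane be z = a·E + b·N + c.
Hole 2−Hole 1: −7a − 190b = 95.5;  Hole 3−Hole 1: 132a − 169b = 184.8.
Solving gives a = 0.72240, b = −0.52925.
Unit vector along 180° is (sin 180°, cos 180°) = (0.0000, -1.0000).
Slope in that direction = a·(0.0000) + b·(-1.0000) = 0.52925.
Apparent dip = arctan|0.52925| = 27.9° (true dip is 41.8°, so apparent ≤ true as expected).

27.9°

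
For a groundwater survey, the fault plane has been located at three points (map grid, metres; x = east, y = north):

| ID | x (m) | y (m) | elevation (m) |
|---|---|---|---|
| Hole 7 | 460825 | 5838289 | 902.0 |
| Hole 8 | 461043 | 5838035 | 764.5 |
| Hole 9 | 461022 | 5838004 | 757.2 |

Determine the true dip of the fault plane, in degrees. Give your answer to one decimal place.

Let the plane be z = a·x + b·y + c.
Hole 8−Hole 7: 218a − 254b = −137.5;  Hole 9−Hole 7: 197a − 285b = −144.8.
Solving gives a = −0.19916, b = 0.37040.
Gradient magnitude |∇z| = √(a² + b²) = √(0.03967 + 0.13720) = 0.42055.
True dip = arctan(0.42055) = 22.8°, dipping toward SSE (azimuth ≈ 152°).

22.8°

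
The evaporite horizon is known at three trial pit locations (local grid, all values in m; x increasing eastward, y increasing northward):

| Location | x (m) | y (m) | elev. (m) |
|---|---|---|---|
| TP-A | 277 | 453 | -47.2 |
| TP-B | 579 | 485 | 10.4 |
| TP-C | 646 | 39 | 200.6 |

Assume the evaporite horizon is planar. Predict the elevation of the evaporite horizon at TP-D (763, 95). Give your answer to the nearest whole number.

Two edge vectors: TP-A→TP-B = (302, 32, 57.6), TP-A→TP-C = (369, -414, 247.8).
Normal n = (TP-A→TP-B) × (TP-A→TP-C) = (31776, -53581.2, -136836).
So ∂z/∂x = −n_x/n_z = 0.23222 and ∂z/∂y = −n_y/n_z = −0.39157.
Intercept c from TP-A: -47.2 − 64.32 + 177.38 = 65.86.
At (763, 95): z = 177.2 − 37.2 + 65.86 = 205.8 m.

206 m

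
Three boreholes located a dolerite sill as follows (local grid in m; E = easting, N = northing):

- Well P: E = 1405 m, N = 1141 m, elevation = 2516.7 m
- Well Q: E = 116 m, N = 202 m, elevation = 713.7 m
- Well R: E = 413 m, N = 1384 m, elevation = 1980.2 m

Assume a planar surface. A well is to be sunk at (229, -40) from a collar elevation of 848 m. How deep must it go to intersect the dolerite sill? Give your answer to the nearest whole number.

262 m

Two edge vectors: Well P→Well Q = (-1289, -939, -1803), Well P→Well R = (-992, 243, -536.5).
Normal n = (Well P→Well Q) × (Well P→Well R) = (941902.5, 1097027.5, -1244715).
So ∂z/∂E = −n_x/n_z = 0.75672 and ∂z/∂N = −n_y/n_z = 0.88135.
Intercept c from Well P: 2516.7 − 1063.19 − 1005.62 = 447.89.
At (229, -40): z_contact = 173.3 − 35.3 + 447.89 = 585.9 m.
Depth below ground = 848 − 585.9 = 262 m.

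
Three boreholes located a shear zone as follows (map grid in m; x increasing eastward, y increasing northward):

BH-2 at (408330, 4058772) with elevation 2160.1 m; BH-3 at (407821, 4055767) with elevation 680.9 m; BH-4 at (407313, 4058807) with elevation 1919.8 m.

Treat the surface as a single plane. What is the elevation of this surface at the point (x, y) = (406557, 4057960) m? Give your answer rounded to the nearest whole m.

Two edge vectors: BH-2→BH-3 = (-509, -3005, -1479.2), BH-2→BH-4 = (-1017, 35, -240.3).
Normal n = (BH-2→BH-3) × (BH-2→BH-4) = (773873.5, 1382033.7, -3073900).
So ∂z/∂x = −n_x/n_z = 0.25175624 and ∂z/∂y = −n_y/n_z = 0.44960269.
Intercept c from BH-2: 2160.1 − 102799.62 − 1824834.80 = −1925474.32.
At (406557, 4057960): z = 102353.3 + 1824469.7 − 1925474.32 = 1348.7 m.

1349 m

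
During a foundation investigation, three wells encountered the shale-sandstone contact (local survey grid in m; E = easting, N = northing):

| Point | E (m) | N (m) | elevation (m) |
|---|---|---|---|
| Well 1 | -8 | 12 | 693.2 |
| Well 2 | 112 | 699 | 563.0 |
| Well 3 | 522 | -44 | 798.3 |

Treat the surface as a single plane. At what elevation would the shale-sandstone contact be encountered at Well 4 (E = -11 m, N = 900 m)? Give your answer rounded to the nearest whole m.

Two edge vectors: Well 1→Well 2 = (120, 687, -130.2), Well 1→Well 3 = (530, -56, 105.1).
Normal n = (Well 1→Well 2) × (Well 1→Well 3) = (64912.5, -81618, -370830).
So ∂z/∂E = −n_x/n_z = 0.17505 and ∂z/∂N = −n_y/n_z = −0.22010.
Intercept c from Well 1: 693.2 + 1.40 + 2.64 = 697.24.
At (-11, 900): z = −1.9 − 198.1 + 697.24 = 497.2 m.

497 m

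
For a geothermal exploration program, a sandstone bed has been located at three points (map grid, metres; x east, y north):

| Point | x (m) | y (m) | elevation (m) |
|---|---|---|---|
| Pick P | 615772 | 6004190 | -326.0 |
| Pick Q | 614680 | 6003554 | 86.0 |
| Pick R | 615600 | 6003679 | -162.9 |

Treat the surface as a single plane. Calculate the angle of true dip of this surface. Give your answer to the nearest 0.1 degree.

18.6°

Two edge vectors: Pick P→Pick Q = (-1092, -636, 412), Pick P→Pick R = (-172, -511, 163.1).
Normal n = (Pick P→Pick Q) × (Pick P→Pick R) = (106800.4, 107241.2, 448620).
So ∂z/∂x = −n_x/n_z = −0.23806 and ∂z/∂y = −n_y/n_z = −0.23905.
Gradient magnitude |∇z| = √(a² + b²) = √(0.05667 + 0.05714) = 0.33737.
True dip = arctan(0.33737) = 18.6°, dipping toward NE (azimuth ≈ 045°).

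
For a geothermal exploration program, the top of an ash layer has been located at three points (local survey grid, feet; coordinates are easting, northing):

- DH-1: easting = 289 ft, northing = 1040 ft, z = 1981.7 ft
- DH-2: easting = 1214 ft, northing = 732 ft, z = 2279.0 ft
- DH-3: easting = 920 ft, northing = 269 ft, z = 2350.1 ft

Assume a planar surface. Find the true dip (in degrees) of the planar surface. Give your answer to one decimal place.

Two edge vectors: DH-1→DH-2 = (925, -308, 297.3), DH-1→DH-3 = (631, -771, 368.4).
Normal n = (DH-1→DH-2) × (DH-1→DH-3) = (115751.1, -153173.7, -518827).
So ∂z/∂easting = −n_x/n_z = 0.22310 and ∂z/∂northing = −n_y/n_z = −0.29523.
Gradient magnitude |∇z| = √(a² + b²) = √(0.04977 + 0.08716) = 0.37005.
True dip = arctan(0.37005) = 20.3°, dipping toward NW (azimuth ≈ 323°).

20.3°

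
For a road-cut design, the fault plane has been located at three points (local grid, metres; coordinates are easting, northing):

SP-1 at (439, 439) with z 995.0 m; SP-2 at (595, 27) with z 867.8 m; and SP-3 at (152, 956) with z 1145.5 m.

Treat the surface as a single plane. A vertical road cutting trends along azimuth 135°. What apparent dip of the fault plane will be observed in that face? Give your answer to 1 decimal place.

9.9°

Let the plane be z = a·easting + b·northing + c.
SP-2−SP-1: 156a − 412b = −127.2;  SP-3−SP-1: −287a + 517b = 150.5.
Solving gives a = 0.09993, b = 0.34657.
Unit vector along 135° is (sin 135°, cos 135°) = (0.7071, -0.7071).
Slope in that direction = a·(0.7071) + b·(-0.7071) = −0.17441.
Apparent dip = arctan|0.17441| = 9.9° (true dip is 19.8°, so apparent ≤ true as expected).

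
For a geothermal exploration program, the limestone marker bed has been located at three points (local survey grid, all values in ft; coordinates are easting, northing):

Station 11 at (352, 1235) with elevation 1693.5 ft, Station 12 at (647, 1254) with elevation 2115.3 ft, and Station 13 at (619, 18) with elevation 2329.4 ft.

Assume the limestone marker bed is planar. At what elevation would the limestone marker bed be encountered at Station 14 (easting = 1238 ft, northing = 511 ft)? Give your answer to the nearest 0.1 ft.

Let the plane be z = a·easting + b·northing + c.
Station 12−Station 11: 295a + 19b = 421.8;  Station 13−Station 11: 267a − 1217b = 635.9.
Solving gives a = 1.443093, b = −0.205911.
Then c = 1693.5 − a·352 − b·1235 = 1439.83.
At (1238, 511): z = 1786.5 − 105.2 + 1439.83 = 3121.2 ft.

3121.2 ft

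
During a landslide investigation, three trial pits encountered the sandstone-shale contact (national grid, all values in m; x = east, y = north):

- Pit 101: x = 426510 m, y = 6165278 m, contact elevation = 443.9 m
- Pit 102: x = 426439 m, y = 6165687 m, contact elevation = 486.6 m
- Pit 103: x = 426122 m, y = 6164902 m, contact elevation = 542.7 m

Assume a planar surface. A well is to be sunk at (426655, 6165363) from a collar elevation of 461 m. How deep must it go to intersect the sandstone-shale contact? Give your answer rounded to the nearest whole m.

57 m

Let the plane be z = a·x + b·y + c.
Pit 102−Pit 101: −71a + 409b = 42.7;  Pit 103−Pit 101: −388a − 376b = 98.8.
Solving gives a = −0.30457419, b = 0.05152869.
Then c = 443.9 − a·426510 − b·6165278 = −187340.83.
At (426655, 6165363): z_contact = −129948.1 + 317693.1 − 187340.83 = 404.1 m.
Depth below ground = 461 − 404.1 = 57 m.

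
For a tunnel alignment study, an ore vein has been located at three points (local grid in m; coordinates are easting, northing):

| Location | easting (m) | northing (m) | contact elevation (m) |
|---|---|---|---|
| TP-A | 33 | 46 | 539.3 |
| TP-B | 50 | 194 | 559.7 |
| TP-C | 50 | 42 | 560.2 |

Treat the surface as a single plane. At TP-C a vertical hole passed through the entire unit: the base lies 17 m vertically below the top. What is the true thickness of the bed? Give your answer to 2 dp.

Two edge vectors: TP-A→TP-B = (17, 148, 20.4), TP-A→TP-C = (17, -4, 20.9).
Normal n = (TP-A→TP-B) × (TP-A→TP-C) = (3174.8, -8.5, -2584).
So ∂z/∂easting = −n_x/n_z = 1.22864 and ∂z/∂northing = −n_y/n_z = −0.00329.
|∇z| = √(a²+b²) = 1.22864, so dip δ = arctan(1.22864) = 50.86°.
True thickness = vertical thickness × cos δ = 17 × cos 50.86° = 10.73 m.

10.73 m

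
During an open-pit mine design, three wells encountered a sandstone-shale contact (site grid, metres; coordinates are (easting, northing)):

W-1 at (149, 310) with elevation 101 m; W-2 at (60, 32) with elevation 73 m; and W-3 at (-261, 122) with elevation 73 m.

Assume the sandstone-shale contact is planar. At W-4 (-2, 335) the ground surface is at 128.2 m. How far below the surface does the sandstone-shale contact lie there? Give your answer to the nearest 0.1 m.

Two edge vectors: W-1→W-2 = (-89, -278, -28), W-1→W-3 = (-410, -188, -28).
Normal n = (W-1→W-2) × (W-1→W-3) = (2520, 8988, -97248).
So ∂z/∂E = −n_x/n_z = 0.02591 and ∂z/∂N = −n_y/n_z = 0.09242.
Intercept c from W-1: 101 − 3.86 − 28.65 = 68.49.
At (-2, 335): z_contact = −0.05 + 30.96 + 68.49 = 99.40 m.
Depth below ground = 128.2 − 99.40 = 28.8 m.

28.8 m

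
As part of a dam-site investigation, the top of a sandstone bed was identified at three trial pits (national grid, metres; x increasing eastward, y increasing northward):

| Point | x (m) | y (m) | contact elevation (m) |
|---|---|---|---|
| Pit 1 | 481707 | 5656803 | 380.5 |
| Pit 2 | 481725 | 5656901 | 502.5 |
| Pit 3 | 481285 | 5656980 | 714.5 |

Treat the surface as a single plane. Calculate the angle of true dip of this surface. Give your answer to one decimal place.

Let the plane be z = a·x + b·y + c.
Pit 2−Pit 1: 18a + 98b = 122;  Pit 3−Pit 1: −422a + 177b = 334.
Solving gives a = −0.25006, b = 1.29083.
Gradient magnitude |∇z| = √(a² + b²) = √(0.06253 + 1.66623) = 1.31482.
True dip = arctan(1.31482) = 52.7°, dipping toward S (azimuth ≈ 169°).

52.7°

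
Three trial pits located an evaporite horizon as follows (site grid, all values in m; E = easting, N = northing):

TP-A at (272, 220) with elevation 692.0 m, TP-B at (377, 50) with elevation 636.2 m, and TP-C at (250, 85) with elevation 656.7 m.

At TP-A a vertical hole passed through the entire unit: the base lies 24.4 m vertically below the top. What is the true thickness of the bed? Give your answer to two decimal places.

Let the plane be z = a·E + b·N + c.
TP-B−TP-A: 105a − 170b = −55.8;  TP-C−TP-A: −22a − 135b = −35.3.
Solving gives a = −0.08551, b = 0.27542.
|∇z| = √(a²+b²) = 0.28839, so dip δ = arctan(0.28839) = 16.09°.
True thickness = vertical thickness × cos δ = 24.4 × cos 16.09° = 23.44 m.

23.44 m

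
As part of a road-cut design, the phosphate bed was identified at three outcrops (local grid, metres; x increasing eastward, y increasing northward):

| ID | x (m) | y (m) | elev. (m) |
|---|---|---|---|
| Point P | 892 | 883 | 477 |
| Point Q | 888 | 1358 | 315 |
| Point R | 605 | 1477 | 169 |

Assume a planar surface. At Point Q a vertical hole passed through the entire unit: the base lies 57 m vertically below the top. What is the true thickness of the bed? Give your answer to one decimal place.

50.9 m

Two edge vectors: Point P→Point Q = (-4, 475, -162), Point P→Point R = (-287, 594, -308).
Normal n = (Point P→Point Q) × (Point P→Point R) = (-50072, 45262, 133949).
So ∂z/∂x = −n_x/n_z = 0.37381 and ∂z/∂y = −n_y/n_z = −0.33790.
|∇z| = √(a²+b²) = 0.50390, so dip δ = arctan(0.50390) = 26.74°.
True thickness = vertical thickness × cos δ = 57 × cos 26.74° = 50.9 m.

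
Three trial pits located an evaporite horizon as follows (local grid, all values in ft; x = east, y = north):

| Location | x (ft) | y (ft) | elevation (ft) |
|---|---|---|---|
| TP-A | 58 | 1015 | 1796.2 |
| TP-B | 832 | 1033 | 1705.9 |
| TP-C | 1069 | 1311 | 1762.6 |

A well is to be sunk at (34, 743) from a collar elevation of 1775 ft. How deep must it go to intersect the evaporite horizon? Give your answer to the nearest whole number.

Two edge vectors: TP-A→TP-B = (774, 18, -90.3), TP-A→TP-C = (1011, 296, -33.6).
Normal n = (TP-A→TP-B) × (TP-A→TP-C) = (26124, -65286.9, 210906).
So ∂z/∂x = −n_x/n_z = −0.12387 and ∂z/∂y = −n_y/n_z = 0.30955.
Intercept c from TP-A: 1796.2 + 7.18 − 314.20 = 1489.19.
At (34, 743): z_contact = −4.2 + 230.0 + 1489.19 = 1715.0 ft.
Depth below ground = 1775 − 1715.0 = 60 ft.

60 ft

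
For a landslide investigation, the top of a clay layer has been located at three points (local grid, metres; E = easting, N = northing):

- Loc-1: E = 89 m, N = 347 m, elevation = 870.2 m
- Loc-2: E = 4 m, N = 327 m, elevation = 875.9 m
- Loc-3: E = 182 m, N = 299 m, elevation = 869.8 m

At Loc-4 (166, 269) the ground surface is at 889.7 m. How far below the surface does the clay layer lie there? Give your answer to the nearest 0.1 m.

16.6 m

Two edge vectors: Loc-1→Loc-2 = (-85, -20, 5.7), Loc-1→Loc-3 = (93, -48, -0.4).
Normal n = (Loc-1→Loc-2) × (Loc-1→Loc-3) = (281.6, 496.1, 5940).
So ∂z/∂E = −n_x/n_z = −0.04741 and ∂z/∂N = −n_y/n_z = −0.08352.
Intercept c from Loc-1: 870.2 + 4.22 + 28.98 = 903.40.
At (166, 269): z_contact = −7.87 − 22.47 + 903.40 = 873.06 m.
Depth below ground = 889.7 − 873.06 = 16.6 m.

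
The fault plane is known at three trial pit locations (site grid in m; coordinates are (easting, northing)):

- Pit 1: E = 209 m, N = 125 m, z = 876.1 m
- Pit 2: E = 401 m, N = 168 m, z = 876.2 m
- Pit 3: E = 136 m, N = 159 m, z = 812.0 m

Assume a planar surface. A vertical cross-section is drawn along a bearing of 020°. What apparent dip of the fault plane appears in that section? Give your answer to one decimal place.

Two edge vectors: Pit 1→Pit 2 = (192, 43, 0.1), Pit 1→Pit 3 = (-73, 34, -64.1).
Normal n = (Pit 1→Pit 2) × (Pit 1→Pit 3) = (-2759.7, 12299.9, 9667).
So ∂z/∂E = −n_x/n_z = 0.28548 and ∂z/∂N = −n_y/n_z = −1.27236.
Unit vector along 020° is (sin 20°, cos 20°) = (0.3420, 0.9397).
Slope in that direction = a·(0.3420) + b·(0.9397) = −1.09799.
Apparent dip = arctan|1.09799| = 47.7° (true dip is 52.5°, so apparent ≤ true as expected).

47.7°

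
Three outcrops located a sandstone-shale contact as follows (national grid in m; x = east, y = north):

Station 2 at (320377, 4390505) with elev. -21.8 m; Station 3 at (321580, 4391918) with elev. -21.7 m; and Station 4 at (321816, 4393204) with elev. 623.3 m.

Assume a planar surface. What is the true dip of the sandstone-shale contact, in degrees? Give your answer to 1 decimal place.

Two edge vectors: Station 2→Station 3 = (1203, 1413, 0.1), Station 2→Station 4 = (1439, 2699, 645.1).
Normal n = (Station 2→Station 3) × (Station 2→Station 4) = (911256.4, -775911.4, 1213590).
So ∂z/∂x = −n_x/n_z = −0.75088 and ∂z/∂y = −n_y/n_z = 0.63935.
Gradient magnitude |∇z| = √(a² + b²) = √(0.56382 + 0.40877) = 0.98620.
True dip = arctan(0.98620) = 44.6°, dipping toward SE (azimuth ≈ 130°).

44.6°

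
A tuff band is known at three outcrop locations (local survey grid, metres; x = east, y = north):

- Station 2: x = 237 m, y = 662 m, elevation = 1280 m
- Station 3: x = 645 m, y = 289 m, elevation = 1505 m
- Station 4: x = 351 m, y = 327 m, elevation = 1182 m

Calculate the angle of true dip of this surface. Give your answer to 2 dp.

Let the plane be z = a·x + b·y + c.
Station 3−Station 2: 408a − 373b = 225;  Station 4−Station 2: 114a − 335b = −98.
Solving gives a = 1.18874, b = 0.69706.
Gradient magnitude |∇z| = √(a² + b²) = √(1.41309 + 0.48590) = 1.37804.
True dip = arctan(1.37804) = 54.03°, dipping toward WSW (azimuth ≈ 240°).

54.03°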